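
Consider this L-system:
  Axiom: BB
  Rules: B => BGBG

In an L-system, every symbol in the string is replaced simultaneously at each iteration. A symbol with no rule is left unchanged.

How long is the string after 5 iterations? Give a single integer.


Step 0: length = 2
Step 1: length = 8
Step 2: length = 20
Step 3: length = 44
Step 4: length = 92
Step 5: length = 188

Answer: 188


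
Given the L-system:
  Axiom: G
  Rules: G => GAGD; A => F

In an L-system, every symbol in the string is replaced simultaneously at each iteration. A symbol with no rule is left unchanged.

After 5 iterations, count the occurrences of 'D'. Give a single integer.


Step 0: G  (0 'D')
Step 1: GAGD  (1 'D')
Step 2: GAGDFGAGDD  (3 'D')
Step 3: GAGDFGAGDDFGAGDFGAGDDD  (7 'D')
Step 4: GAGDFGAGDDFGAGDFGAGDDDFGAGDFGAGDDFGAGDFGAGDDDD  (15 'D')
Step 5: GAGDFGAGDDFGAGDFGAGDDDFGAGDFGAGDDFGAGDFGAGDDDDFGAGDFGAGDDFGAGDFGAGDDDFGAGDFGAGDDFGAGDFGAGDDDDD  (31 'D')

Answer: 31


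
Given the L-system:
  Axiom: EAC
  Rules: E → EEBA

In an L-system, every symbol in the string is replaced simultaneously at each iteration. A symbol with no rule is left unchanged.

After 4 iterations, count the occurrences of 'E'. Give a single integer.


Answer: 16

Derivation:
Step 0: EAC  (1 'E')
Step 1: EEBAAC  (2 'E')
Step 2: EEBAEEBABAAC  (4 'E')
Step 3: EEBAEEBABAEEBAEEBABABAAC  (8 'E')
Step 4: EEBAEEBABAEEBAEEBABABAEEBAEEBABAEEBAEEBABABABAAC  (16 'E')


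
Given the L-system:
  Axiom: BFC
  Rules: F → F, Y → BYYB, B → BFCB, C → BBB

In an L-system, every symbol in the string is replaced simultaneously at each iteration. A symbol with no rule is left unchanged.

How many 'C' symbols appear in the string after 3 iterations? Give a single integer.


Step 0: BFC  (1 'C')
Step 1: BFCBFBBB  (1 'C')
Step 2: BFCBFBBBBFCBFBFCBBFCBBFCB  (5 'C')
Step 3: BFCBFBBBBFCBFBFCBBFCBBFCBBFCBFBBBBFCBFBFCBFBBBBFCBBFCBFBBBBFCBBFCBFBBBBFCB  (13 'C')

Answer: 13


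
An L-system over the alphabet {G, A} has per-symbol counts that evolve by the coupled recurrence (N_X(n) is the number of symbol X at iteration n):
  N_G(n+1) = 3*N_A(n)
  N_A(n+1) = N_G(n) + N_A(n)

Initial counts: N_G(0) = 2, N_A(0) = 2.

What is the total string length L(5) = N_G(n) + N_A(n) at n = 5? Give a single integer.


Step 0: N_G=2, N_A=2, L=4
Step 1: N_G=6, N_A=4, L=10
Step 2: N_G=12, N_A=10, L=22
Step 3: N_G=30, N_A=22, L=52
Step 4: N_G=66, N_A=52, L=118
Step 5: N_G=156, N_A=118, L=274

Answer: 274


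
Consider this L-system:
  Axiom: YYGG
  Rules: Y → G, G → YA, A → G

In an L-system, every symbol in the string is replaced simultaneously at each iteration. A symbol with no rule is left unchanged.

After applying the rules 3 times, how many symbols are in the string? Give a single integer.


Step 0: length = 4
Step 1: length = 6
Step 2: length = 8
Step 3: length = 12

Answer: 12


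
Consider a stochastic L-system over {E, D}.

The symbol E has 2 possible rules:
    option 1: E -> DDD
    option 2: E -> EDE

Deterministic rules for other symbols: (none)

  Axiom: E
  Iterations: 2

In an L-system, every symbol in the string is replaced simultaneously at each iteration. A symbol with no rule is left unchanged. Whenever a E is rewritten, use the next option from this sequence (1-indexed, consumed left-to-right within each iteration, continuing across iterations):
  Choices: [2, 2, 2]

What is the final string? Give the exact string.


Answer: EDEDEDE

Derivation:
Step 0: E
Step 1: EDE  (used choices [2])
Step 2: EDEDEDE  (used choices [2, 2])


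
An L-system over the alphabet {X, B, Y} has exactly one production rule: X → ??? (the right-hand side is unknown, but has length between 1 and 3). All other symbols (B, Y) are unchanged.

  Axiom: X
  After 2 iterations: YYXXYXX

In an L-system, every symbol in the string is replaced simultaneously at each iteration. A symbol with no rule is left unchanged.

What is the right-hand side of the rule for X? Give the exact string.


Answer: YXX

Derivation:
Trying X → YXX:
  Step 0: X
  Step 1: YXX
  Step 2: YYXXYXX
Matches the given result.


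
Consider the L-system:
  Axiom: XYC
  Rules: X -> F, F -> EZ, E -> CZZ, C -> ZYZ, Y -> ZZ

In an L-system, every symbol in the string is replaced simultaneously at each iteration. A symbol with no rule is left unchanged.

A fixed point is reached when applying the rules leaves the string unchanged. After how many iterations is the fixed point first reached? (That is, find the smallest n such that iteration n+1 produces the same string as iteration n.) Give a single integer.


Step 0: XYC
Step 1: FZZZYZ
Step 2: EZZZZZZZ
Step 3: CZZZZZZZZZ
Step 4: ZYZZZZZZZZZZ
Step 5: ZZZZZZZZZZZZZ
Step 6: ZZZZZZZZZZZZZ  (unchanged — fixed point at step 5)

Answer: 5


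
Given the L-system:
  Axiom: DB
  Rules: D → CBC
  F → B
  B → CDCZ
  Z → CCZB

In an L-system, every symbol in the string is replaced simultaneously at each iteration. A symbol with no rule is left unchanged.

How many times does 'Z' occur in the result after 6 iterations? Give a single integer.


Step 0: DB  (0 'Z')
Step 1: CBCCDCZ  (1 'Z')
Step 2: CCDCZCCCBCCCCZB  (2 'Z')
Step 3: CCCBCCCCZBCCCCDCZCCCCCCZBCDCZ  (4 'Z')
Step 4: CCCCDCZCCCCCCZBCDCZCCCCCBCCCCZBCCCCCCCCZBCDCZCCBCCCCZB  (7 'Z')
Step 5: CCCCCBCCCCZBCCCCCCCCZBCDCZCCBCCCCZBCCCCCCDCZCCCCCCZBCDCZCCCCCCCCCCZBCDCZCCBCCCCZBCCCDCZCCCCCCZBCDCZ  (13 'Z')
Step 6: CCCCCCDCZCCCCCCZBCDCZCCCCCCCCCCZBCDCZCCBCCCCZBCCCDCZCCCCCCZBCDCZCCCCCCCBCCCCZBCCCCCCCCZBCDCZCCBCCCCZBCCCCCCCCCCCCZBCDCZCCBCCCCZBCCCDCZCCCCCCZBCDCZCCCCBCCCCZBCCCCCCCCZBCDCZCCBCCCCZB  (23 'Z')

Answer: 23


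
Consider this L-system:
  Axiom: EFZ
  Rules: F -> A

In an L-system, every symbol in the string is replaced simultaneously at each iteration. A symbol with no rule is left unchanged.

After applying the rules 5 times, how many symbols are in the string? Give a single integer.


Answer: 3

Derivation:
Step 0: length = 3
Step 1: length = 3
Step 2: length = 3
Step 3: length = 3
Step 4: length = 3
Step 5: length = 3


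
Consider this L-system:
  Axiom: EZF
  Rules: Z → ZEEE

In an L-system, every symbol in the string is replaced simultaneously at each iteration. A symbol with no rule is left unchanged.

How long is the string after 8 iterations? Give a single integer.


Step 0: length = 3
Step 1: length = 6
Step 2: length = 9
Step 3: length = 12
Step 4: length = 15
Step 5: length = 18
Step 6: length = 21
Step 7: length = 24
Step 8: length = 27

Answer: 27


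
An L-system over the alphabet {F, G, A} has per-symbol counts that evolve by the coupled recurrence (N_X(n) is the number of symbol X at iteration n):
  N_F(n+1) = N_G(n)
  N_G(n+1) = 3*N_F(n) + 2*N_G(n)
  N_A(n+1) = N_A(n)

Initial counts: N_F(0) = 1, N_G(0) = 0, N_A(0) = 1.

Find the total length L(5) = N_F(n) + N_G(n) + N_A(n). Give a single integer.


Answer: 244

Derivation:
Step 0: N_F=1, N_G=0, N_A=1, L=2
Step 1: N_F=0, N_G=3, N_A=1, L=4
Step 2: N_F=3, N_G=6, N_A=1, L=10
Step 3: N_F=6, N_G=21, N_A=1, L=28
Step 4: N_F=21, N_G=60, N_A=1, L=82
Step 5: N_F=60, N_G=183, N_A=1, L=244


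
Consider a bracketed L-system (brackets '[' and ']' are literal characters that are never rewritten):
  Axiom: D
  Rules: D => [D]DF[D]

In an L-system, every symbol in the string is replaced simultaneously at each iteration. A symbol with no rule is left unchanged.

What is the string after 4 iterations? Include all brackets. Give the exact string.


Answer: [[[[D]DF[D]][D]DF[D]F[[D]DF[D]]][[D]DF[D]][D]DF[D]F[[D]DF[D]]F[[[D]DF[D]][D]DF[D]F[[D]DF[D]]]][[[D]DF[D]][D]DF[D]F[[D]DF[D]]][[D]DF[D]][D]DF[D]F[[D]DF[D]]F[[[D]DF[D]][D]DF[D]F[[D]DF[D]]]F[[[[D]DF[D]][D]DF[D]F[[D]DF[D]]][[D]DF[D]][D]DF[D]F[[D]DF[D]]F[[[D]DF[D]][D]DF[D]F[[D]DF[D]]]]

Derivation:
Step 0: D
Step 1: [D]DF[D]
Step 2: [[D]DF[D]][D]DF[D]F[[D]DF[D]]
Step 3: [[[D]DF[D]][D]DF[D]F[[D]DF[D]]][[D]DF[D]][D]DF[D]F[[D]DF[D]]F[[[D]DF[D]][D]DF[D]F[[D]DF[D]]]
Step 4: [[[[D]DF[D]][D]DF[D]F[[D]DF[D]]][[D]DF[D]][D]DF[D]F[[D]DF[D]]F[[[D]DF[D]][D]DF[D]F[[D]DF[D]]]][[[D]DF[D]][D]DF[D]F[[D]DF[D]]][[D]DF[D]][D]DF[D]F[[D]DF[D]]F[[[D]DF[D]][D]DF[D]F[[D]DF[D]]]F[[[[D]DF[D]][D]DF[D]F[[D]DF[D]]][[D]DF[D]][D]DF[D]F[[D]DF[D]]F[[[D]DF[D]][D]DF[D]F[[D]DF[D]]]]


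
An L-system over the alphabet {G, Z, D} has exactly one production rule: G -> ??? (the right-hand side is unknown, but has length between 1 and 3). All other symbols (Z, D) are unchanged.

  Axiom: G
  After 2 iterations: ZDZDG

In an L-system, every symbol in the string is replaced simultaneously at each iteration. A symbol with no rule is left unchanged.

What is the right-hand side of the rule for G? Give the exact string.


Answer: ZDG

Derivation:
Trying G -> ZDG:
  Step 0: G
  Step 1: ZDG
  Step 2: ZDZDG
Matches the given result.


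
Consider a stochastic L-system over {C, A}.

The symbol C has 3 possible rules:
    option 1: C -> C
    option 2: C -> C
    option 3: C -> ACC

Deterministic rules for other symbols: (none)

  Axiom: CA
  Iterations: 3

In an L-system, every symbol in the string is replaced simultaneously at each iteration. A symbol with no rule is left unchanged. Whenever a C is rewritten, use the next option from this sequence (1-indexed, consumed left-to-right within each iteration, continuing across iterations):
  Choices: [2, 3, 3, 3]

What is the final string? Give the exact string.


Answer: AACCACCA

Derivation:
Step 0: CA
Step 1: CA  (used choices [2])
Step 2: ACCA  (used choices [3])
Step 3: AACCACCA  (used choices [3, 3])


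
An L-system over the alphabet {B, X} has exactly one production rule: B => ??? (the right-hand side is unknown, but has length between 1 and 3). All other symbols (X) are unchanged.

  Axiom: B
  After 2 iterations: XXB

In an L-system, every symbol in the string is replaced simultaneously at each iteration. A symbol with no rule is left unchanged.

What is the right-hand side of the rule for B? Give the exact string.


Trying B => XB:
  Step 0: B
  Step 1: XB
  Step 2: XXB
Matches the given result.

Answer: XB


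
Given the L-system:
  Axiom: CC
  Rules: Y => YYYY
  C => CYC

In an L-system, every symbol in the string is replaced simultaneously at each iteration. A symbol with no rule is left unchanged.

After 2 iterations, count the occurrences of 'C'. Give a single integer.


Answer: 8

Derivation:
Step 0: CC  (2 'C')
Step 1: CYCCYC  (4 'C')
Step 2: CYCYYYYCYCCYCYYYYCYC  (8 'C')


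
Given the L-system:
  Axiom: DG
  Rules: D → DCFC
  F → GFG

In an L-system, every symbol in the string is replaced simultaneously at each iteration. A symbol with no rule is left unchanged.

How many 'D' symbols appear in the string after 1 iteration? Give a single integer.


Step 0: DG  (1 'D')
Step 1: DCFCG  (1 'D')

Answer: 1


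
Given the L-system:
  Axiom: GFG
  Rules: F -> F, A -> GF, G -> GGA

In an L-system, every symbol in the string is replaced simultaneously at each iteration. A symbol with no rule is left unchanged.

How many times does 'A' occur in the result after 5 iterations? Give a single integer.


Answer: 58

Derivation:
Step 0: GFG  (0 'A')
Step 1: GGAFGGA  (2 'A')
Step 2: GGAGGAGFFGGAGGAGF  (4 'A')
Step 3: GGAGGAGFGGAGGAGFGGAFFGGAGGAGFGGAGGAGFGGAF  (10 'A')
Step 4: GGAGGAGFGGAGGAGFGGAFGGAGGAGFGGAGGAGFGGAFGGAGGAGFFFGGAGGAGFGGAGGAGFGGAFGGAGGAGFGGAGGAGFGGAFGGAGGAGFF  (24 'A')
Step 5: GGAGGAGFGGAGGAGFGGAFGGAGGAGFGGAGGAGFGGAFGGAGGAGFFGGAGGAGFGGAGGAGFGGAFGGAGGAGFGGAGGAGFGGAFGGAGGAGFFGGAGGAGFGGAGGAGFGGAFFFGGAGGAGFGGAGGAGFGGAFGGAGGAGFGGAGGAGFGGAFGGAGGAGFFGGAGGAGFGGAGGAGFGGAFGGAGGAGFGGAGGAGFGGAFGGAGGAGFFGGAGGAGFGGAGGAGFGGAFF  (58 'A')


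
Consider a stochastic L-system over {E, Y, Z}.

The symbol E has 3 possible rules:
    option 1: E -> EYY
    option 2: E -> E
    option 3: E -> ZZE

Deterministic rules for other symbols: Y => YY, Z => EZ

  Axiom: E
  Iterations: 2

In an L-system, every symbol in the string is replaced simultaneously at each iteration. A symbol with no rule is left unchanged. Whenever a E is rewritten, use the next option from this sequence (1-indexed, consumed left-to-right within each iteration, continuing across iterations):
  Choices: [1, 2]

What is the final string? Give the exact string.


Answer: EYYYY

Derivation:
Step 0: E
Step 1: EYY  (used choices [1])
Step 2: EYYYY  (used choices [2])


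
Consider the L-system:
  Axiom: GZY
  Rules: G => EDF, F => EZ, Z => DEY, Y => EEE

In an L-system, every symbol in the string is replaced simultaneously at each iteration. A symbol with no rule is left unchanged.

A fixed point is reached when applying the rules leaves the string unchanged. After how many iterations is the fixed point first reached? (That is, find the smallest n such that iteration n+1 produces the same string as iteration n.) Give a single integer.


Step 0: GZY
Step 1: EDFDEYEEE
Step 2: EDEZDEEEEEEE
Step 3: EDEDEYDEEEEEEE
Step 4: EDEDEEEEDEEEEEEE
Step 5: EDEDEEEEDEEEEEEE  (unchanged — fixed point at step 4)

Answer: 4


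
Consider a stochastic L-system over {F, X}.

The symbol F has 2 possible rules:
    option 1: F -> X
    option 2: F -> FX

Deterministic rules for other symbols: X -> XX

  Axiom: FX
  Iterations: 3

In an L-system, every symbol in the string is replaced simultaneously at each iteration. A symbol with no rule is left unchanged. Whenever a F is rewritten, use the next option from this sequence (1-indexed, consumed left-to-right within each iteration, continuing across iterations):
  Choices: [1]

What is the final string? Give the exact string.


Step 0: FX
Step 1: XXX  (used choices [1])
Step 2: XXXXXX  (used choices [])
Step 3: XXXXXXXXXXXX  (used choices [])

Answer: XXXXXXXXXXXX


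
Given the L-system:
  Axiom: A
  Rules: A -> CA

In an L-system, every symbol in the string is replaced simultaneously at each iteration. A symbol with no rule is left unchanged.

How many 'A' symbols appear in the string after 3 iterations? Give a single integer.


Step 0: A  (1 'A')
Step 1: CA  (1 'A')
Step 2: CCA  (1 'A')
Step 3: CCCA  (1 'A')

Answer: 1


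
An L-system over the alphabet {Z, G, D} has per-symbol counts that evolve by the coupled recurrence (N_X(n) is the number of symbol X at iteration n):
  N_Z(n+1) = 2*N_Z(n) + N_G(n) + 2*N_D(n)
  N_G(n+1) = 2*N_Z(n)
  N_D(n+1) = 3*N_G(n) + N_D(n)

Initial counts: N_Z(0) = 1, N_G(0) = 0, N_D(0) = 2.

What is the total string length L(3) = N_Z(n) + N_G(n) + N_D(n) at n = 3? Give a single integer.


Step 0: N_Z=1, N_G=0, N_D=2, L=3
Step 1: N_Z=6, N_G=2, N_D=2, L=10
Step 2: N_Z=18, N_G=12, N_D=8, L=38
Step 3: N_Z=64, N_G=36, N_D=44, L=144

Answer: 144


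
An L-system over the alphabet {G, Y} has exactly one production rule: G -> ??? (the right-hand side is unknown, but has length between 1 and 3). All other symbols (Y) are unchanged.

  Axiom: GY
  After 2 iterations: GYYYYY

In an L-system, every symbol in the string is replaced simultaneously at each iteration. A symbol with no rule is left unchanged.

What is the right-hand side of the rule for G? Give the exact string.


Trying G -> GYY:
  Step 0: GY
  Step 1: GYYY
  Step 2: GYYYYY
Matches the given result.

Answer: GYY


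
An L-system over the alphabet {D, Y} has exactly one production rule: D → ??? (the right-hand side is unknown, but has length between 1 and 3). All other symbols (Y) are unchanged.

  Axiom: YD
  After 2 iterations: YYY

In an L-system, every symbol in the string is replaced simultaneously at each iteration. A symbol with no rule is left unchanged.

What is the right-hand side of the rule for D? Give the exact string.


Answer: YY

Derivation:
Trying D → YY:
  Step 0: YD
  Step 1: YYY
  Step 2: YYY
Matches the given result.


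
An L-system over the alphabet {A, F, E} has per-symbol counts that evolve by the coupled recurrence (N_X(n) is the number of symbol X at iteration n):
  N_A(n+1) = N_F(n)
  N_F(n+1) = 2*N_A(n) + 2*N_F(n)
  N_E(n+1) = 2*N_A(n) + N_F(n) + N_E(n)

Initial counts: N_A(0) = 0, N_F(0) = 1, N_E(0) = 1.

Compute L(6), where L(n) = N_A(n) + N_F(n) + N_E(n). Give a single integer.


Step 0: N_A=0, N_F=1, N_E=1, L=2
Step 1: N_A=1, N_F=2, N_E=2, L=5
Step 2: N_A=2, N_F=6, N_E=6, L=14
Step 3: N_A=6, N_F=16, N_E=16, L=38
Step 4: N_A=16, N_F=44, N_E=44, L=104
Step 5: N_A=44, N_F=120, N_E=120, L=284
Step 6: N_A=120, N_F=328, N_E=328, L=776

Answer: 776


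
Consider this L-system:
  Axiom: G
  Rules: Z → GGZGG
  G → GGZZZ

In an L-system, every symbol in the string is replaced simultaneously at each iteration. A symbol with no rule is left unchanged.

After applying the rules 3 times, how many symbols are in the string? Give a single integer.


Step 0: length = 1
Step 1: length = 5
Step 2: length = 25
Step 3: length = 125

Answer: 125


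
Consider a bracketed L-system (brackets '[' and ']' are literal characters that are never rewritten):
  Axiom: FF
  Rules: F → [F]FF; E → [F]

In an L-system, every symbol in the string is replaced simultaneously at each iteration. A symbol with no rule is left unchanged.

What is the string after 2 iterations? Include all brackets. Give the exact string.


Step 0: FF
Step 1: [F]FF[F]FF
Step 2: [[F]FF][F]FF[F]FF[[F]FF][F]FF[F]FF

Answer: [[F]FF][F]FF[F]FF[[F]FF][F]FF[F]FF


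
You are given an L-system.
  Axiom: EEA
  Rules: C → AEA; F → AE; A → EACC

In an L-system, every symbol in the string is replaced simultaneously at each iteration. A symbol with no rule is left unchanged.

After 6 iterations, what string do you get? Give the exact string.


Step 0: EEA
Step 1: EEEACC
Step 2: EEEEACCAEAAEA
Step 3: EEEEEACCAEAAEAEACCEEACCEACCEEACC
Step 4: EEEEEEACCAEAAEAEACCEEACCEACCEEACCEEACCAEAAEAEEEACCAEAAEAEEACCAEAAEAEEEACCAEAAEA
Step 5: EEEEEEEACCAEAAEAEACCEEACCEACCEEACCEEACCAEAAEAEEEACCAEAAEAEEACCAEAAEAEEEACCAEAAEAEEEACCAEAAEAEACCEEACCEACCEEACCEEEEACCAEAAEAEACCEEACCEACCEEACCEEEACCAEAAEAEACCEEACCEACCEEACCEEEEACCAEAAEAEACCEEACCEACCEEACC
Step 6: EEEEEEEEACCAEAAEAEACCEEACCEACCEEACCEEACCAEAAEAEEEACCAEAAEAEEACCAEAAEAEEEACCAEAAEAEEEACCAEAAEAEACCEEACCEACCEEACCEEEEACCAEAAEAEACCEEACCEACCEEACCEEEACCAEAAEAEACCEEACCEACCEEACCEEEEACCAEAAEAEACCEEACCEACCEEACCEEEEACCAEAAEAEACCEEACCEACCEEACCEEACCAEAAEAEEEACCAEAAEAEEACCAEAAEAEEEACCAEAAEAEEEEEACCAEAAEAEACCEEACCEACCEEACCEEACCAEAAEAEEEACCAEAAEAEEACCAEAAEAEEEACCAEAAEAEEEEACCAEAAEAEACCEEACCEACCEEACCEEACCAEAAEAEEEACCAEAAEAEEACCAEAAEAEEEACCAEAAEAEEEEEACCAEAAEAEACCEEACCEACCEEACCEEACCAEAAEAEEEACCAEAAEAEEACCAEAAEAEEEACCAEAAEA

Answer: EEEEEEEEACCAEAAEAEACCEEACCEACCEEACCEEACCAEAAEAEEEACCAEAAEAEEACCAEAAEAEEEACCAEAAEAEEEACCAEAAEAEACCEEACCEACCEEACCEEEEACCAEAAEAEACCEEACCEACCEEACCEEEACCAEAAEAEACCEEACCEACCEEACCEEEEACCAEAAEAEACCEEACCEACCEEACCEEEEACCAEAAEAEACCEEACCEACCEEACCEEACCAEAAEAEEEACCAEAAEAEEACCAEAAEAEEEACCAEAAEAEEEEEACCAEAAEAEACCEEACCEACCEEACCEEACCAEAAEAEEEACCAEAAEAEEACCAEAAEAEEEACCAEAAEAEEEEACCAEAAEAEACCEEACCEACCEEACCEEACCAEAAEAEEEACCAEAAEAEEACCAEAAEAEEEACCAEAAEAEEEEEACCAEAAEAEACCEEACCEACCEEACCEEACCAEAAEAEEEACCAEAAEAEEACCAEAAEAEEEACCAEAAEA


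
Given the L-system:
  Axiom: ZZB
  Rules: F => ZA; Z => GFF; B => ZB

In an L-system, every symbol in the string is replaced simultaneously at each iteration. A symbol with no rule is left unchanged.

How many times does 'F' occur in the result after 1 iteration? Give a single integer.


Answer: 4

Derivation:
Step 0: ZZB  (0 'F')
Step 1: GFFGFFZB  (4 'F')


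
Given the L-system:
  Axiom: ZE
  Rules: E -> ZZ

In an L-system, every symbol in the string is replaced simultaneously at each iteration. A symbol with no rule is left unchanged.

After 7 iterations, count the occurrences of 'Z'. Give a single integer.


Answer: 3

Derivation:
Step 0: ZE  (1 'Z')
Step 1: ZZZ  (3 'Z')
Step 2: ZZZ  (3 'Z')
Step 3: ZZZ  (3 'Z')
Step 4: ZZZ  (3 'Z')
Step 5: ZZZ  (3 'Z')
Step 6: ZZZ  (3 'Z')
Step 7: ZZZ  (3 'Z')


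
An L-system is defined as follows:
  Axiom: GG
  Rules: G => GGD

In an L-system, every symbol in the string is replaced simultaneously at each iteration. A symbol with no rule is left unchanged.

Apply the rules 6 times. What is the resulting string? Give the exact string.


Step 0: GG
Step 1: GGDGGD
Step 2: GGDGGDDGGDGGDD
Step 3: GGDGGDDGGDGGDDDGGDGGDDGGDGGDDD
Step 4: GGDGGDDGGDGGDDDGGDGGDDGGDGGDDDDGGDGGDDGGDGGDDDGGDGGDDGGDGGDDDD
Step 5: GGDGGDDGGDGGDDDGGDGGDDGGDGGDDDDGGDGGDDGGDGGDDDGGDGGDDGGDGGDDDDDGGDGGDDGGDGGDDDGGDGGDDGGDGGDDDDGGDGGDDGGDGGDDDGGDGGDDGGDGGDDDDD
Step 6: GGDGGDDGGDGGDDDGGDGGDDGGDGGDDDDGGDGGDDGGDGGDDDGGDGGDDGGDGGDDDDDGGDGGDDGGDGGDDDGGDGGDDGGDGGDDDDGGDGGDDGGDGGDDDGGDGGDDGGDGGDDDDDDGGDGGDDGGDGGDDDGGDGGDDGGDGGDDDDGGDGGDDGGDGGDDDGGDGGDDGGDGGDDDDDGGDGGDDGGDGGDDDGGDGGDDGGDGGDDDDGGDGGDDGGDGGDDDGGDGGDDGGDGGDDDDDD

Answer: GGDGGDDGGDGGDDDGGDGGDDGGDGGDDDDGGDGGDDGGDGGDDDGGDGGDDGGDGGDDDDDGGDGGDDGGDGGDDDGGDGGDDGGDGGDDDDGGDGGDDGGDGGDDDGGDGGDDGGDGGDDDDDDGGDGGDDGGDGGDDDGGDGGDDGGDGGDDDDGGDGGDDGGDGGDDDGGDGGDDGGDGGDDDDDGGDGGDDGGDGGDDDGGDGGDDGGDGGDDDDGGDGGDDGGDGGDDDGGDGGDDGGDGGDDDDDD


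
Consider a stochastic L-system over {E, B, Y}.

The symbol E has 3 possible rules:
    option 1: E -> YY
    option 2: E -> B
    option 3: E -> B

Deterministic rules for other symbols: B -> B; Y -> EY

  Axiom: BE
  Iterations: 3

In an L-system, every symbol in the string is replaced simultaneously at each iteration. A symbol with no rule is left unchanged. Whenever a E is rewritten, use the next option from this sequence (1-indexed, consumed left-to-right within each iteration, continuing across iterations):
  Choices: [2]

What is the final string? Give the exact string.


Answer: BB

Derivation:
Step 0: BE
Step 1: BB  (used choices [2])
Step 2: BB  (used choices [])
Step 3: BB  (used choices [])


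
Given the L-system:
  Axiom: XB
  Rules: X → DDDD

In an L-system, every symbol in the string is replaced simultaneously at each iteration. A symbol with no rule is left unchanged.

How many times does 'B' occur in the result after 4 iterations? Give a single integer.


Step 0: XB  (1 'B')
Step 1: DDDDB  (1 'B')
Step 2: DDDDB  (1 'B')
Step 3: DDDDB  (1 'B')
Step 4: DDDDB  (1 'B')

Answer: 1


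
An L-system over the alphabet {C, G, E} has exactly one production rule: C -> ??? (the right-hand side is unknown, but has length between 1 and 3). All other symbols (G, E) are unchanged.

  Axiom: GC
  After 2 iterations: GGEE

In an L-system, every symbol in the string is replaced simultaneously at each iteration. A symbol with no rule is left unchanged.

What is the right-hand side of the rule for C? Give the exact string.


Trying C -> GEE:
  Step 0: GC
  Step 1: GGEE
  Step 2: GGEE
Matches the given result.

Answer: GEE


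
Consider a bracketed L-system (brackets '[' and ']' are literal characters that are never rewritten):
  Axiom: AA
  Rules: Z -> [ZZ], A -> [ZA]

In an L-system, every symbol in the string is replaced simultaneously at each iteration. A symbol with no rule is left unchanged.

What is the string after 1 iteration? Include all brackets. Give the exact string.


Step 0: AA
Step 1: [ZA][ZA]

Answer: [ZA][ZA]


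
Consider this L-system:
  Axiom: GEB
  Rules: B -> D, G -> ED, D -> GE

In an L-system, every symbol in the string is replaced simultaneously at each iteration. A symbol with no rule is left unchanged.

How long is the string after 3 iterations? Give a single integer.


Step 0: length = 3
Step 1: length = 4
Step 2: length = 6
Step 3: length = 8

Answer: 8


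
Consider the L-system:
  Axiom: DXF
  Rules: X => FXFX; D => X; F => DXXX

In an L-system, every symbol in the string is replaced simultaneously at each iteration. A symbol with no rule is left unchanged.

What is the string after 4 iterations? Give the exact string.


Answer: XFXFXFXFXFXFXDXXXFXFXDXXXFXFXXFXFXFXFXFXFXDXXXFXFXDXXXFXFXFXFXDXXXFXFXDXXXFXFXDXXXFXFXDXXXFXFXDXXXFXFXDXXXFXFXXFXFXFXFXFXFXDXXXFXFXDXXXFXFXXFXFXFXFXFXFXDXXXFXFXDXXXFXFXFXFXDXXXFXFXDXXXFXFXDXXXFXFXDXXXFXFXDXXXFXFXDXXXFXFXXFXFXFXFXFXFXDXXXFXFXDXXXFXFXXFXFXFXFXFXFXDXXXFXFXDXXXFXFXDXXXFXFXDXXXFXFXXFXFXFXFXFXFXDXXXFXFXDXXXFXFXXFXFXFXFXFXFXDXXXFXFXDXXXFXFXXFXFXFXFXFXFXDXXXFXFXDXXXFXFXXFXFXFXFXFXFXDXXXFXFXDXXXFXFXXFXFXFXFXFXFXDXXXFXFXDXXXFXFXXFXFXFXFXFXFXDXXXFXFXDXXXFXFX

Derivation:
Step 0: DXF
Step 1: XFXFXDXXX
Step 2: FXFXDXXXFXFXDXXXFXFXXFXFXFXFXFXFX
Step 3: DXXXFXFXDXXXFXFXXFXFXFXFXFXFXDXXXFXFXDXXXFXFXXFXFXFXFXFXFXDXXXFXFXDXXXFXFXFXFXDXXXFXFXDXXXFXFXDXXXFXFXDXXXFXFXDXXXFXFXDXXXFXFX
Step 4: XFXFXFXFXFXFXDXXXFXFXDXXXFXFXXFXFXFXFXFXFXDXXXFXFXDXXXFXFXFXFXDXXXFXFXDXXXFXFXDXXXFXFXDXXXFXFXDXXXFXFXDXXXFXFXXFXFXFXFXFXFXDXXXFXFXDXXXFXFXXFXFXFXFXFXFXDXXXFXFXDXXXFXFXFXFXDXXXFXFXDXXXFXFXDXXXFXFXDXXXFXFXDXXXFXFXDXXXFXFXXFXFXFXFXFXFXDXXXFXFXDXXXFXFXXFXFXFXFXFXFXDXXXFXFXDXXXFXFXDXXXFXFXDXXXFXFXXFXFXFXFXFXFXDXXXFXFXDXXXFXFXXFXFXFXFXFXFXDXXXFXFXDXXXFXFXXFXFXFXFXFXFXDXXXFXFXDXXXFXFXXFXFXFXFXFXFXDXXXFXFXDXXXFXFXXFXFXFXFXFXFXDXXXFXFXDXXXFXFXXFXFXFXFXFXFXDXXXFXFXDXXXFXFX


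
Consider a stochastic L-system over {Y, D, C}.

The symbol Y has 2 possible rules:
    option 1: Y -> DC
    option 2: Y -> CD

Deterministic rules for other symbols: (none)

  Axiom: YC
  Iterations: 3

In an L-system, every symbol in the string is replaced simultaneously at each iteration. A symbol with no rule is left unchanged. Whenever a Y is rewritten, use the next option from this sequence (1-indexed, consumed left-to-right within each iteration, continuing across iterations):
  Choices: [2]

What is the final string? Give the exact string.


Answer: CDC

Derivation:
Step 0: YC
Step 1: CDC  (used choices [2])
Step 2: CDC  (used choices [])
Step 3: CDC  (used choices [])


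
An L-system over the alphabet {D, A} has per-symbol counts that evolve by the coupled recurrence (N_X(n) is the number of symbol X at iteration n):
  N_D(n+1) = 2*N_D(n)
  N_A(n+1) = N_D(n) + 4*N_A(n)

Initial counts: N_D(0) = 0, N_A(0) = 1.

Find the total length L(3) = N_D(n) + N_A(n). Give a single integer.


Answer: 64

Derivation:
Step 0: N_D=0, N_A=1, L=1
Step 1: N_D=0, N_A=4, L=4
Step 2: N_D=0, N_A=16, L=16
Step 3: N_D=0, N_A=64, L=64


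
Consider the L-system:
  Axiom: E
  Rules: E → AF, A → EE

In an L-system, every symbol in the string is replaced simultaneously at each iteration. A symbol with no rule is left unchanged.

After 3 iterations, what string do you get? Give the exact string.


Step 0: E
Step 1: AF
Step 2: EEF
Step 3: AFAFF

Answer: AFAFF


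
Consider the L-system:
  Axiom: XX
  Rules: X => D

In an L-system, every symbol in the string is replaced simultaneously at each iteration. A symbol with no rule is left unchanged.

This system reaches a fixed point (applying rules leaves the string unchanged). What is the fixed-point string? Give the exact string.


Answer: DD

Derivation:
Step 0: XX
Step 1: DD
Step 2: DD  (unchanged — fixed point at step 1)


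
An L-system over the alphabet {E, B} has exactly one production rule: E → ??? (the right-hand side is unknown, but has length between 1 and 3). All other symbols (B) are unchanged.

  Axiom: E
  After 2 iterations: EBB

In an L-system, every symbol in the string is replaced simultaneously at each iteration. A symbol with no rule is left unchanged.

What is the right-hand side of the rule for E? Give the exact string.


Answer: EB

Derivation:
Trying E → EB:
  Step 0: E
  Step 1: EB
  Step 2: EBB
Matches the given result.


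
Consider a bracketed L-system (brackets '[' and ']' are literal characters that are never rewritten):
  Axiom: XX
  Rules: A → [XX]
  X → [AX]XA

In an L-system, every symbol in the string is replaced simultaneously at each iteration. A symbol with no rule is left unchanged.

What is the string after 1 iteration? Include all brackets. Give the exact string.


Answer: [AX]XA[AX]XA

Derivation:
Step 0: XX
Step 1: [AX]XA[AX]XA


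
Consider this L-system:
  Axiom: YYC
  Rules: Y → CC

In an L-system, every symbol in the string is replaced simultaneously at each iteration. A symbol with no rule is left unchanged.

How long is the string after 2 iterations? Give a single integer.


Answer: 5

Derivation:
Step 0: length = 3
Step 1: length = 5
Step 2: length = 5


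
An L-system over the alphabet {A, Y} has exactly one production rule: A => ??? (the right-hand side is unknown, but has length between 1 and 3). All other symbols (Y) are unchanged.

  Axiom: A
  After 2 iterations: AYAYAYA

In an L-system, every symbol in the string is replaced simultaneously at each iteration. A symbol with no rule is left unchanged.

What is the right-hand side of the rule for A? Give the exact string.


Trying A => AYA:
  Step 0: A
  Step 1: AYA
  Step 2: AYAYAYA
Matches the given result.

Answer: AYA


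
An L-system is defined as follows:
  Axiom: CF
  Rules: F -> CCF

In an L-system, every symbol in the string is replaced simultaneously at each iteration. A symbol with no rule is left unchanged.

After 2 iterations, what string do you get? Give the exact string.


Step 0: CF
Step 1: CCCF
Step 2: CCCCCF

Answer: CCCCCF


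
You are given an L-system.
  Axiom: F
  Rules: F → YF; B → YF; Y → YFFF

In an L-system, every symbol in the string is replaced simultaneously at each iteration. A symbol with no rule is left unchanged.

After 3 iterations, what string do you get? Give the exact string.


Step 0: F
Step 1: YF
Step 2: YFFFYF
Step 3: YFFFYFYFYFYFFFYF

Answer: YFFFYFYFYFYFFFYF


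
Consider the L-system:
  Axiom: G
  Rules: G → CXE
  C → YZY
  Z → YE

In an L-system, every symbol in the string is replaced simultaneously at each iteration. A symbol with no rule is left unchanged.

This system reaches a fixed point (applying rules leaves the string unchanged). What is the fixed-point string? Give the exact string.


Answer: YYEYXE

Derivation:
Step 0: G
Step 1: CXE
Step 2: YZYXE
Step 3: YYEYXE
Step 4: YYEYXE  (unchanged — fixed point at step 3)


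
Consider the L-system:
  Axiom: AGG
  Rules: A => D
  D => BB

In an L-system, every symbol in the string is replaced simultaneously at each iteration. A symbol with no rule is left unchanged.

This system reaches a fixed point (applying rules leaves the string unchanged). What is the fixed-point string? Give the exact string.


Answer: BBGG

Derivation:
Step 0: AGG
Step 1: DGG
Step 2: BBGG
Step 3: BBGG  (unchanged — fixed point at step 2)


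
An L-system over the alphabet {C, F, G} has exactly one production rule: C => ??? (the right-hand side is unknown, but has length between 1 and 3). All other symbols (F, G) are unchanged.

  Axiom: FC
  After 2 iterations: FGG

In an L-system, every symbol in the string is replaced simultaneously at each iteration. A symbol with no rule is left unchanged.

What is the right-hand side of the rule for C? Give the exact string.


Trying C => GG:
  Step 0: FC
  Step 1: FGG
  Step 2: FGG
Matches the given result.

Answer: GG


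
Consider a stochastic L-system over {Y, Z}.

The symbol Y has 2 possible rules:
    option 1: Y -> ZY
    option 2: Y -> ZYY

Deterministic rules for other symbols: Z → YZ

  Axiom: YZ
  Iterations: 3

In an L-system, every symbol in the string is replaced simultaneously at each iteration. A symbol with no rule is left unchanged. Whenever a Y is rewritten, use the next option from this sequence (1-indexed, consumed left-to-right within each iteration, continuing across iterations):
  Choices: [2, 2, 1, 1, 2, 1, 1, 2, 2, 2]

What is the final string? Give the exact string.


Answer: ZYYYZYZZYZYYZZYYYZZYYZYYYZ

Derivation:
Step 0: YZ
Step 1: ZYYYZ  (used choices [2])
Step 2: YZZYYZYZYYZ  (used choices [2, 1, 1])
Step 3: ZYYYZYZZYZYYZZYYYZZYYZYYYZ  (used choices [2, 1, 1, 2, 2, 2])


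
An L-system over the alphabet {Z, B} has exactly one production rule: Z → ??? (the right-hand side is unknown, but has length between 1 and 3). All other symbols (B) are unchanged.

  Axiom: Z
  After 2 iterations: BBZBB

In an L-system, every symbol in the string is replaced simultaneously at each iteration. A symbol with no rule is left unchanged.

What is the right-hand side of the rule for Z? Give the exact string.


Answer: BZB

Derivation:
Trying Z → BZB:
  Step 0: Z
  Step 1: BZB
  Step 2: BBZBB
Matches the given result.


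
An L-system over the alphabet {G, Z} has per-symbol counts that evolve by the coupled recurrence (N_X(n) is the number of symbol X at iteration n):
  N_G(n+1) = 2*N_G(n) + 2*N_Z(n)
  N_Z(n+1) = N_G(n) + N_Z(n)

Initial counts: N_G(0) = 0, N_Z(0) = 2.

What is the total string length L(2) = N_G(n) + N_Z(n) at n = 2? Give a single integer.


Step 0: N_G=0, N_Z=2, L=2
Step 1: N_G=4, N_Z=2, L=6
Step 2: N_G=12, N_Z=6, L=18

Answer: 18


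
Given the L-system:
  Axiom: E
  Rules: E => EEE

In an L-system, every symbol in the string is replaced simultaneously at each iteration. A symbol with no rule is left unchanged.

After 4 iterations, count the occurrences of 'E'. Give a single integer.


Answer: 81

Derivation:
Step 0: E  (1 'E')
Step 1: EEE  (3 'E')
Step 2: EEEEEEEEE  (9 'E')
Step 3: EEEEEEEEEEEEEEEEEEEEEEEEEEE  (27 'E')
Step 4: EEEEEEEEEEEEEEEEEEEEEEEEEEEEEEEEEEEEEEEEEEEEEEEEEEEEEEEEEEEEEEEEEEEEEEEEEEEEEEEEE  (81 'E')


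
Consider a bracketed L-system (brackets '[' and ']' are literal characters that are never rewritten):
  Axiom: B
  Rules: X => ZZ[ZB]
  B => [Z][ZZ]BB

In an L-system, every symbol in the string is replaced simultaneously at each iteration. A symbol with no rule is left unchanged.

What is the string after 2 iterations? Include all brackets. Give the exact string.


Answer: [Z][ZZ][Z][ZZ]BB[Z][ZZ]BB

Derivation:
Step 0: B
Step 1: [Z][ZZ]BB
Step 2: [Z][ZZ][Z][ZZ]BB[Z][ZZ]BB


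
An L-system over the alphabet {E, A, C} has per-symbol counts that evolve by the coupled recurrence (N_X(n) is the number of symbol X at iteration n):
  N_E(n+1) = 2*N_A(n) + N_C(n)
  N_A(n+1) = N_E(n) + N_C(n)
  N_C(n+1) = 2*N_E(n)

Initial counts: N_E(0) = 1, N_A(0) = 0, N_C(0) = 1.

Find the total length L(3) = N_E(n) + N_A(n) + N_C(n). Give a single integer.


Step 0: N_E=1, N_A=0, N_C=1, L=2
Step 1: N_E=1, N_A=2, N_C=2, L=5
Step 2: N_E=6, N_A=3, N_C=2, L=11
Step 3: N_E=8, N_A=8, N_C=12, L=28

Answer: 28


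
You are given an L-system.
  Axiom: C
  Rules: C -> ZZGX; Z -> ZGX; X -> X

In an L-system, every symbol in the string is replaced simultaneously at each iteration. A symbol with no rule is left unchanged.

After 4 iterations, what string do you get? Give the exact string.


Answer: ZGXGXGXZGXGXGXGX

Derivation:
Step 0: C
Step 1: ZZGX
Step 2: ZGXZGXGX
Step 3: ZGXGXZGXGXGX
Step 4: ZGXGXGXZGXGXGXGX


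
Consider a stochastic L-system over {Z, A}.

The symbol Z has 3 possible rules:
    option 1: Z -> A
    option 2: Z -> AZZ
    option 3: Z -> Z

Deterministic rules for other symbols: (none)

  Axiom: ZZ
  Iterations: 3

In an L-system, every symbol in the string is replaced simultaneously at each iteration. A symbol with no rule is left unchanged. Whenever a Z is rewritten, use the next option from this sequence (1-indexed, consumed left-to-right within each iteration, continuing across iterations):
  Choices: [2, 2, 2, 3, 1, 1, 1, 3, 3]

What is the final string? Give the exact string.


Answer: AAAZZAAA

Derivation:
Step 0: ZZ
Step 1: AZZAZZ  (used choices [2, 2])
Step 2: AAZZZAAA  (used choices [2, 3, 1, 1])
Step 3: AAAZZAAA  (used choices [1, 3, 3])


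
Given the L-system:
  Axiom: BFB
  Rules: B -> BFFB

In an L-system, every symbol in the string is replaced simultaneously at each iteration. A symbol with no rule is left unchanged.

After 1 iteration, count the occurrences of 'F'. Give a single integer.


Answer: 5

Derivation:
Step 0: BFB  (1 'F')
Step 1: BFFBFBFFB  (5 'F')


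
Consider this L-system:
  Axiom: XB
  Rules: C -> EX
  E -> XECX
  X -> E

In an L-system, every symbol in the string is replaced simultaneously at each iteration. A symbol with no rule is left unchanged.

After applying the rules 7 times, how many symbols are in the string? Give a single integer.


Answer: 289

Derivation:
Step 0: length = 2
Step 1: length = 2
Step 2: length = 5
Step 3: length = 9
Step 4: length = 22
Step 5: length = 50
Step 6: length = 121
Step 7: length = 289


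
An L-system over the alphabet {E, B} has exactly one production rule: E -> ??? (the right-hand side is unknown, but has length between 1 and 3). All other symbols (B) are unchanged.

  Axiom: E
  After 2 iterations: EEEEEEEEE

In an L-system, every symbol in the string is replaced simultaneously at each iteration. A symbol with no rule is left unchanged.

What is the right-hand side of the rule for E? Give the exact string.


Answer: EEE

Derivation:
Trying E -> EEE:
  Step 0: E
  Step 1: EEE
  Step 2: EEEEEEEEE
Matches the given result.


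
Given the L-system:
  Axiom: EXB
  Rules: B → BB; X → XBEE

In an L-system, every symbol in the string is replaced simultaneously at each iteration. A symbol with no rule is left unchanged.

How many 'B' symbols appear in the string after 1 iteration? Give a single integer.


Step 0: EXB  (1 'B')
Step 1: EXBEEBB  (3 'B')

Answer: 3


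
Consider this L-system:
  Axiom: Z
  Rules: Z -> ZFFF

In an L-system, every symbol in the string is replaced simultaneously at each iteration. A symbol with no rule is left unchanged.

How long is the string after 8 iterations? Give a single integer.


Answer: 25

Derivation:
Step 0: length = 1
Step 1: length = 4
Step 2: length = 7
Step 3: length = 10
Step 4: length = 13
Step 5: length = 16
Step 6: length = 19
Step 7: length = 22
Step 8: length = 25


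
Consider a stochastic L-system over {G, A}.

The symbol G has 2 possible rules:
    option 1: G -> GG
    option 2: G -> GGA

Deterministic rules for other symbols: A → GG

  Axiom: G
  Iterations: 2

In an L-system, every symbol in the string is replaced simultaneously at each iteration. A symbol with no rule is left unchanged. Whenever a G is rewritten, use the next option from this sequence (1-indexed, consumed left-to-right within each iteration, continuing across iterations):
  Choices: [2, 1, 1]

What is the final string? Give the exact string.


Step 0: G
Step 1: GGA  (used choices [2])
Step 2: GGGGGG  (used choices [1, 1])

Answer: GGGGGG


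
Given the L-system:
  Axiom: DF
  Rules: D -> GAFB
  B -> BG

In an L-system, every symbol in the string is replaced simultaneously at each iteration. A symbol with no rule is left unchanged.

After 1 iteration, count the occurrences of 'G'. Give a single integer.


Answer: 1

Derivation:
Step 0: DF  (0 'G')
Step 1: GAFBF  (1 'G')


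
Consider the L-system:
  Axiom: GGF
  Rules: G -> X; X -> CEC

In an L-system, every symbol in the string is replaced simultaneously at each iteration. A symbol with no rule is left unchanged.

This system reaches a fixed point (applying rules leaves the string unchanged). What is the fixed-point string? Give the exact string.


Step 0: GGF
Step 1: XXF
Step 2: CECCECF
Step 3: CECCECF  (unchanged — fixed point at step 2)

Answer: CECCECF


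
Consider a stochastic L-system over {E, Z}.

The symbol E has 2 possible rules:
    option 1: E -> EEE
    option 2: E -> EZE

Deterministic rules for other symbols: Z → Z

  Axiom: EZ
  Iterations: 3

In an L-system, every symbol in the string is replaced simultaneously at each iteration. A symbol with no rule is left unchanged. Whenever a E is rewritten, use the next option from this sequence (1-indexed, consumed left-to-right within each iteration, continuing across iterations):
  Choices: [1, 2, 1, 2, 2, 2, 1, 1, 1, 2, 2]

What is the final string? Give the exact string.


Step 0: EZ
Step 1: EEEZ  (used choices [1])
Step 2: EZEEEEEZEZ  (used choices [2, 1, 2])
Step 3: EZEZEZEEEEEEEEEEEZEZEZEZ  (used choices [2, 2, 1, 1, 1, 2, 2])

Answer: EZEZEZEEEEEEEEEEEZEZEZEZ


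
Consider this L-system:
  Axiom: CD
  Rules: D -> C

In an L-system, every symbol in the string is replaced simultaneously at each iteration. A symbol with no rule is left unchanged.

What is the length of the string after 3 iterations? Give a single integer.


Answer: 2

Derivation:
Step 0: length = 2
Step 1: length = 2
Step 2: length = 2
Step 3: length = 2


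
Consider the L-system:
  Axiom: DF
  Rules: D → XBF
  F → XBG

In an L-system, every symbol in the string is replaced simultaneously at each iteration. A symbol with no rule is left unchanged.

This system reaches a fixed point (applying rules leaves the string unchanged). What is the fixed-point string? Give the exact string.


Answer: XBXBGXBG

Derivation:
Step 0: DF
Step 1: XBFXBG
Step 2: XBXBGXBG
Step 3: XBXBGXBG  (unchanged — fixed point at step 2)
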